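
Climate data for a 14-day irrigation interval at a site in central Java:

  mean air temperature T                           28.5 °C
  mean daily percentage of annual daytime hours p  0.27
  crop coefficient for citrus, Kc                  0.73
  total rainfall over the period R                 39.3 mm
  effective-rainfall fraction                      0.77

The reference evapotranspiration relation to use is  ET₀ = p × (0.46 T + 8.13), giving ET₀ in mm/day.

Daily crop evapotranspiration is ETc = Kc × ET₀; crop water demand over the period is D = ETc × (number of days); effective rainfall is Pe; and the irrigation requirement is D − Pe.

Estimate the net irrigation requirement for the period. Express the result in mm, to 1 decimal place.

ET₀ = 0.27 × (0.46 × 28.5 + 8.13) = 0.27 × 21.240 = 5.7348 mm/d
ETc = Kc × ET₀ = 0.73 × 5.7348 = 4.1864 mm/d
Crop demand D = ETc × 14 d = 4.1864 × 14 = 58.610 mm
Pe = 0.77 × 39.3 = 30.261 mm
D − Pe = 58.610 − 30.261 = 28.349 mm

28.3 mm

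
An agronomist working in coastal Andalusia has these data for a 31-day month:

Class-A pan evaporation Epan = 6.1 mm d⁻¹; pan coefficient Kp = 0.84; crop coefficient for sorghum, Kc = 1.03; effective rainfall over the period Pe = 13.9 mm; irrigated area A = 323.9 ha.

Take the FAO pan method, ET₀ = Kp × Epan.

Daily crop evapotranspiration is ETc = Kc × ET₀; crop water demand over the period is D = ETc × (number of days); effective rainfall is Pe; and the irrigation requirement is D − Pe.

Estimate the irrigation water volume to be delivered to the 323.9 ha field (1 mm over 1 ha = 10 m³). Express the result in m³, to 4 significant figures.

ET₀ = 0.84 × 6.1 = 5.1240 mm/d
ETc = Kc × ET₀ = 1.03 × 5.1240 = 5.2777 mm/d
Crop demand D = ETc × 31 d = 5.2777 × 31 = 163.609 mm
D − Pe = 163.609 − 13.9 = 149.709 mm
Volume = 149.709 mm × 323.9 ha × 10 = 484907.5 m³

484900 m³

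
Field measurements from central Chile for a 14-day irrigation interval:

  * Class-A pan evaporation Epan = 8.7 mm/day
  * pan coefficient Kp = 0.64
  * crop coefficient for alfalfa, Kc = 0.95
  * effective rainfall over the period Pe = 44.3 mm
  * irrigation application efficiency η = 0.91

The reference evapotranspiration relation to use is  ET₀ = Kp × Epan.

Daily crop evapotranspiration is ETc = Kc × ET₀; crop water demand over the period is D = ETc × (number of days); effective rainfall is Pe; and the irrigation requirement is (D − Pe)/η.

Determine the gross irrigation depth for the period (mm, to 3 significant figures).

32.7 mm

ET₀ = 0.64 × 8.7 = 5.5680 mm/d
ETc = Kc × ET₀ = 0.95 × 5.5680 = 5.2896 mm/d
Crop demand D = ETc × 14 d = 5.2896 × 14 = 74.054 mm
D − Pe = 74.054 − 44.3 = 29.754 mm
Gross irrigation = 29.754 / 0.91 = 32.697 mm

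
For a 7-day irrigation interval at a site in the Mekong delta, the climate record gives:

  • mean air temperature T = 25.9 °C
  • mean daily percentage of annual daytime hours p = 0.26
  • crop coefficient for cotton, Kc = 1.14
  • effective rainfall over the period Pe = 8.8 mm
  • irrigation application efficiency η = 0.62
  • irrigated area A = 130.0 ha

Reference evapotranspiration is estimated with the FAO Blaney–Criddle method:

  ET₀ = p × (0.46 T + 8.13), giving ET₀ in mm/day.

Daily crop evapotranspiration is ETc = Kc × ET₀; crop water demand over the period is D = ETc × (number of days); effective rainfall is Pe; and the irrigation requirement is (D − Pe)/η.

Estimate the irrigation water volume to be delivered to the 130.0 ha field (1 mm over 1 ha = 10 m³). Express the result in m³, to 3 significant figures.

68700 m³

ET₀ = 0.26 × (0.46 × 25.9 + 8.13) = 0.26 × 20.044 = 5.2114 mm/d
ETc = Kc × ET₀ = 1.14 × 5.2114 = 5.9410 mm/d
Crop demand D = ETc × 7 d = 5.9410 × 7 = 41.587 mm
D − Pe = 41.587 − 8.8 = 32.787 mm
Gross irrigation = 32.787 / 0.62 = 52.882 mm
Volume = 52.882 mm × 130.0 ha × 10 = 68746.6 m³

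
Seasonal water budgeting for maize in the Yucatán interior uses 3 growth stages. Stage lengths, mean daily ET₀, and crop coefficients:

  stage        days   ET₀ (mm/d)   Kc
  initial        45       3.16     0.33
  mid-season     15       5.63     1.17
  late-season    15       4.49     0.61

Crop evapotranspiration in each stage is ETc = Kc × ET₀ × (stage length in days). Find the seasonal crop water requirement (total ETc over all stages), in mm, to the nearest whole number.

187 mm

initial: 0.33 × 3.16 × 45 = 46.93 mm
mid-season: 1.17 × 5.63 × 15 = 98.81 mm
late-season: 0.61 × 4.49 × 15 = 41.08 mm
Seasonal total = 186.82 mm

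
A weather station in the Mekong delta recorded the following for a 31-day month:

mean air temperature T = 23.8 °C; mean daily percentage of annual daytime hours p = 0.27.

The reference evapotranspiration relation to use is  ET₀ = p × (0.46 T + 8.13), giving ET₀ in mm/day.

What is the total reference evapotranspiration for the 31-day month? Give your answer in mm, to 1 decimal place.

ET₀ = 0.27 × (0.46 × 23.8 + 8.13) = 0.27 × 19.078 = 5.1511 mm/d
Monthly total = 5.1511 × 31 = 159.684 mm

159.7 mm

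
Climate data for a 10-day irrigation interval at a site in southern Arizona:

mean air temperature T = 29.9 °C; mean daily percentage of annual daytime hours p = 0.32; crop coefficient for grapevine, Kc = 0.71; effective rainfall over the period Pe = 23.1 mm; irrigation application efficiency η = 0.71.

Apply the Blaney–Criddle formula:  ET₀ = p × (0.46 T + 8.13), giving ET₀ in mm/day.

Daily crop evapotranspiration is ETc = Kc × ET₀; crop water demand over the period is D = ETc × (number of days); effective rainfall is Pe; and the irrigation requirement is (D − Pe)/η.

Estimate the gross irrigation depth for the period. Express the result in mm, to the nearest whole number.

ET₀ = 0.32 × (0.46 × 29.9 + 8.13) = 0.32 × 21.884 = 7.0029 mm/d
ETc = Kc × ET₀ = 0.71 × 7.0029 = 4.9721 mm/d
Crop demand D = ETc × 10 d = 4.9721 × 10 = 49.721 mm
D − Pe = 49.721 − 23.1 = 26.621 mm
Gross irrigation = 26.621 / 0.71 = 37.494 mm

37 mm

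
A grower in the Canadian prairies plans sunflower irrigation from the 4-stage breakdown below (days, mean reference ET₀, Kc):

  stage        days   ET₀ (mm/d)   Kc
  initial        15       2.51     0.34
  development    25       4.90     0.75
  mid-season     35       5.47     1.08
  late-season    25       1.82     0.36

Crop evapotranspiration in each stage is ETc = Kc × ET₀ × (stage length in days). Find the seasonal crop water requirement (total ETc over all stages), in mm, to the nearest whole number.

initial: 0.34 × 2.51 × 15 = 12.80 mm
development: 0.75 × 4.90 × 25 = 91.88 mm
mid-season: 1.08 × 5.47 × 35 = 206.77 mm
late-season: 0.36 × 1.82 × 25 = 16.38 mm
Seasonal total = 327.83 mm

328 mm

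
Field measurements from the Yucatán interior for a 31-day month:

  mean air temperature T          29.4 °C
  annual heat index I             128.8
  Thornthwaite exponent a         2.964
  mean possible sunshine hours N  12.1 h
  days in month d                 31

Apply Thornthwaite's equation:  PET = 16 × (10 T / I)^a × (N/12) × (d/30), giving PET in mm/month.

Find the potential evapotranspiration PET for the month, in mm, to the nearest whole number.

10T/I = 10 × 29.4 / 128.8 = 2.2826
(10T/I)^a = 2.2826^2.964 = 11.5448
Uncorrected PET = 16 × 11.5448 = 184.717 mm
Correction = (N/12)(d/30) = (12.1/12)(31/30) = 1.0419
PET = 184.717 × 1.0419 = 192.457 mm/month

192 mm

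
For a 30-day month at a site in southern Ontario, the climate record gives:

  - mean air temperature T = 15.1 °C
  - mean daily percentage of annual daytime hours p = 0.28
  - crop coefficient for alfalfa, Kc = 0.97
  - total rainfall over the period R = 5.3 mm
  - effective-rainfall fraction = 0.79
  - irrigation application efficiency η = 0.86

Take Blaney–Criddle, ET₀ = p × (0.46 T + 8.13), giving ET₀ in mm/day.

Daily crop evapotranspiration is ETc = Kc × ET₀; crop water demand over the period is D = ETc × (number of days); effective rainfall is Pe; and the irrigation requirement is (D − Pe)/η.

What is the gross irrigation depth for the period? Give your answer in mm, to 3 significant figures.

ET₀ = 0.28 × (0.46 × 15.1 + 8.13) = 0.28 × 15.076 = 4.2213 mm/d
ETc = Kc × ET₀ = 0.97 × 4.2213 = 4.0947 mm/d
Crop demand D = ETc × 30 d = 4.0947 × 30 = 122.841 mm
Pe = 0.79 × 5.3 = 4.187 mm
D − Pe = 122.841 − 4.187 = 118.654 mm
Gross irrigation = 118.654 / 0.86 = 137.970 mm

138 mm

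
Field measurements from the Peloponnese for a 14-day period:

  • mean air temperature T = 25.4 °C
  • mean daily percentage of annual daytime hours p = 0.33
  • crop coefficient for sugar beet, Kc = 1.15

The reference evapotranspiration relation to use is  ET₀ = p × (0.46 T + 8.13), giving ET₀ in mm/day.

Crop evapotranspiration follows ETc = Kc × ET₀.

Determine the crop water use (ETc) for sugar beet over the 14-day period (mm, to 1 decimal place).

ET₀ = 0.33 × (0.46 × 25.4 + 8.13) = 0.33 × 19.814 = 6.5386 mm/d
ETc = Kc × ET₀ = 1.15 × 6.5386 = 7.5194 mm/d
Over 14 days: 7.5194 × 14 = 105.272 mm

105.3 mm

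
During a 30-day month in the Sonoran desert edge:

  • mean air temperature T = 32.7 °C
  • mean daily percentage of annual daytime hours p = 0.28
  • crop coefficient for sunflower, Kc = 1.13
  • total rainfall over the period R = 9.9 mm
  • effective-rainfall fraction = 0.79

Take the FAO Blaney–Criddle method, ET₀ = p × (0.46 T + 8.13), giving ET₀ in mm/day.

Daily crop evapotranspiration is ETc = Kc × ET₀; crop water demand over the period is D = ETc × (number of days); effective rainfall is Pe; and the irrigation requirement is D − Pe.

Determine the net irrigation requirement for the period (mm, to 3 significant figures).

ET₀ = 0.28 × (0.46 × 32.7 + 8.13) = 0.28 × 23.172 = 6.4882 mm/d
ETc = Kc × ET₀ = 1.13 × 6.4882 = 7.3317 mm/d
Crop demand D = ETc × 30 d = 7.3317 × 30 = 219.951 mm
Pe = 0.79 × 9.9 = 7.821 mm
D − Pe = 219.951 − 7.821 = 212.130 mm

212 mm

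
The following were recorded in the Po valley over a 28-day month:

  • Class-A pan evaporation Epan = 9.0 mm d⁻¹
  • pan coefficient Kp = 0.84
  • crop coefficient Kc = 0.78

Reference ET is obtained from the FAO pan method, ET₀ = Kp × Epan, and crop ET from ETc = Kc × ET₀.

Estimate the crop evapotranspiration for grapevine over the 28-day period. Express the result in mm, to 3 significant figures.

165 mm

ET₀ = 0.84 × 9.0 = 7.5600 mm/d
ETc = Kc × ET₀ = 0.78 × 7.5600 = 5.8968 mm/d
Over 28 days: 5.8968 × 28 = 165.110 mm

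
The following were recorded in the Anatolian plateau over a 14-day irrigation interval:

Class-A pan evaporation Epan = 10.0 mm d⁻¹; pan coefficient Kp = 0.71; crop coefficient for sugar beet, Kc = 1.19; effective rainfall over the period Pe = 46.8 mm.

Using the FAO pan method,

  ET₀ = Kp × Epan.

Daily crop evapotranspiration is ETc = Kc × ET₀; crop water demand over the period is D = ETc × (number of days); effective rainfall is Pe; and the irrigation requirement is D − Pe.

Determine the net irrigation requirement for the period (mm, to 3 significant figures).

ET₀ = 0.71 × 10.0 = 7.1000 mm/d
ETc = Kc × ET₀ = 1.19 × 7.1000 = 8.4490 mm/d
Crop demand D = ETc × 14 d = 8.4490 × 14 = 118.286 mm
D − Pe = 118.286 − 46.8 = 71.486 mm

71.5 mm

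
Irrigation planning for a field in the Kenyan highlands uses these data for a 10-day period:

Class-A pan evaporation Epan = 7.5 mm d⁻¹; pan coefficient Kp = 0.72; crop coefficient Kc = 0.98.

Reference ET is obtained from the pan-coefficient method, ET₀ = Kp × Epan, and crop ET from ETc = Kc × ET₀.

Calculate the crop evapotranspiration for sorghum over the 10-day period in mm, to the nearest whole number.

53 mm

ET₀ = 0.72 × 7.5 = 5.4000 mm/d
ETc = Kc × ET₀ = 0.98 × 5.4000 = 5.2920 mm/d
Over 10 days: 5.2920 × 10 = 52.920 mm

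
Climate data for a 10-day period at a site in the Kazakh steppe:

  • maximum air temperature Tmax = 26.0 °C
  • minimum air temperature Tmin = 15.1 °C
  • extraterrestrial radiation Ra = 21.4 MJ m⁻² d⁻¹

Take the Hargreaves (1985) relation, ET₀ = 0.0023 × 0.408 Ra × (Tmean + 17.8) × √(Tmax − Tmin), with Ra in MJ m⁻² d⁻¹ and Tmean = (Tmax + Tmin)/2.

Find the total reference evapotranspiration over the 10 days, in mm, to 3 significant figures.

25.4 mm

Tmean = (26.0 + 15.1)/2 = 20.55 °C
0.408 Ra = 0.408 × 21.4 = 8.7312 mm/d equivalent
ET₀ = 0.0023 × 8.7312 × (20.55 + 17.8) × √10.9 = 0.0023 × 8.7312 × 38.35 × 3.3015 = 2.5426 mm/d
Over 10 days: 2.5426 × 10 = 25.426 mm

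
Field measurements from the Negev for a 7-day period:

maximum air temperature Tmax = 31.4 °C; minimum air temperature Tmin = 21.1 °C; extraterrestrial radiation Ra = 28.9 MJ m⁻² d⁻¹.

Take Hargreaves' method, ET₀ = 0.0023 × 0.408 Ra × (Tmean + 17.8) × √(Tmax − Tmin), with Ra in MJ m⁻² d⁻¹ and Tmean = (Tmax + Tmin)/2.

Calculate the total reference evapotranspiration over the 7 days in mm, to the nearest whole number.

27 mm

Tmean = (31.4 + 21.1)/2 = 26.25 °C
0.408 Ra = 0.408 × 28.9 = 11.7912 mm/d equivalent
ET₀ = 0.0023 × 11.7912 × (26.25 + 17.8) × √10.3 = 0.0023 × 11.7912 × 44.05 × 3.2094 = 3.8340 mm/d
Over 7 days: 3.8340 × 7 = 26.838 mm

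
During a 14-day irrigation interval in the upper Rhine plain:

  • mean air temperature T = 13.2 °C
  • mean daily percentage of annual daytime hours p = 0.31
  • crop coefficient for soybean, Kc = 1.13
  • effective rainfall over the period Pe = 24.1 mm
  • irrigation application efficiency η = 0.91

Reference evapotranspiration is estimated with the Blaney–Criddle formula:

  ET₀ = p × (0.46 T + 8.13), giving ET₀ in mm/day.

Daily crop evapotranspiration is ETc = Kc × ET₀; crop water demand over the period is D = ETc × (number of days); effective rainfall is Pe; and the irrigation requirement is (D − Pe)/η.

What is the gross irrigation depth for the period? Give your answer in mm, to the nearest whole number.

50 mm

ET₀ = 0.31 × (0.46 × 13.2 + 8.13) = 0.31 × 14.202 = 4.4026 mm/d
ETc = Kc × ET₀ = 1.13 × 4.4026 = 4.9749 mm/d
Crop demand D = ETc × 14 d = 4.9749 × 14 = 69.649 mm
D − Pe = 69.649 − 24.1 = 45.549 mm
Gross irrigation = 45.549 / 0.91 = 50.054 mm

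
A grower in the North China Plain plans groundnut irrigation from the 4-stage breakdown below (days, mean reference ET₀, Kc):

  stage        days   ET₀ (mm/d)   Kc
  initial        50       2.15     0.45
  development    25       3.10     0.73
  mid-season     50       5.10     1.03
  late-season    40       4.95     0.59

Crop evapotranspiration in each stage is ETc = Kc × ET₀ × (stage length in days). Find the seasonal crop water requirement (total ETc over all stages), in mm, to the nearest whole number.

484 mm

initial: 0.45 × 2.15 × 50 = 48.38 mm
development: 0.73 × 3.10 × 25 = 56.58 mm
mid-season: 1.03 × 5.10 × 50 = 262.65 mm
late-season: 0.59 × 4.95 × 40 = 116.82 mm
Seasonal total = 484.43 mm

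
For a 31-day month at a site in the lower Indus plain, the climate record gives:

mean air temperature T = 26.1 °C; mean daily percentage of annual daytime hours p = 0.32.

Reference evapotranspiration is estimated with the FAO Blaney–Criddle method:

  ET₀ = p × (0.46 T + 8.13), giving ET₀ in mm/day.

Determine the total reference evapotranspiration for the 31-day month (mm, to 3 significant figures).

ET₀ = 0.32 × (0.46 × 26.1 + 8.13) = 0.32 × 20.136 = 6.4435 mm/d
Monthly total = 6.4435 × 31 = 199.749 mm

200 mm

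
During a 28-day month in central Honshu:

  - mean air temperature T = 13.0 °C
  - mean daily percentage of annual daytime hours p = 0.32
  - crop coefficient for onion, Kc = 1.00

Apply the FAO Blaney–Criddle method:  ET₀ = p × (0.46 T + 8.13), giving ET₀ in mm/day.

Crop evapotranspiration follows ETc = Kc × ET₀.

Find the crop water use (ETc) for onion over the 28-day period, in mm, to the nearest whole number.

126 mm

ET₀ = 0.32 × (0.46 × 13.0 + 8.13) = 0.32 × 14.110 = 4.5152 mm/d
ETc = Kc × ET₀ = 1.00 × 4.5152 = 4.5152 mm/d
Over 28 days: 4.5152 × 28 = 126.426 mm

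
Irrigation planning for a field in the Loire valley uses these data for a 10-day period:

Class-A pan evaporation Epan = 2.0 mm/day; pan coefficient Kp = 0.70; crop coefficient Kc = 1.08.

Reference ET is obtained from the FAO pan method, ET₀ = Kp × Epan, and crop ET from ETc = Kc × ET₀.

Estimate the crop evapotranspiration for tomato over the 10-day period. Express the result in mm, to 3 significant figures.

ET₀ = 0.70 × 2.0 = 1.4000 mm/d
ETc = Kc × ET₀ = 1.08 × 1.4000 = 1.5120 mm/d
Over 10 days: 1.5120 × 10 = 15.120 mm

15.1 mm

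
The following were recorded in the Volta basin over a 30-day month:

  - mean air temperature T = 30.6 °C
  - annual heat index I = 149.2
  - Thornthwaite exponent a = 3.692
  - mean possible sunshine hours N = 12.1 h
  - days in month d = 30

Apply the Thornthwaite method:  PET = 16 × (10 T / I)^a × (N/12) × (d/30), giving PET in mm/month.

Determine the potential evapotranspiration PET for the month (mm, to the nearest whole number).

10T/I = 10 × 30.6 / 149.2 = 2.0509
(10T/I)^a = 2.0509^3.692 = 14.1807
Uncorrected PET = 16 × 14.1807 = 226.891 mm
Correction = (N/12)(d/30) = (12.1/12)(30/30) = 1.0083
PET = 226.891 × 1.0083 = 228.774 mm/month

229 mm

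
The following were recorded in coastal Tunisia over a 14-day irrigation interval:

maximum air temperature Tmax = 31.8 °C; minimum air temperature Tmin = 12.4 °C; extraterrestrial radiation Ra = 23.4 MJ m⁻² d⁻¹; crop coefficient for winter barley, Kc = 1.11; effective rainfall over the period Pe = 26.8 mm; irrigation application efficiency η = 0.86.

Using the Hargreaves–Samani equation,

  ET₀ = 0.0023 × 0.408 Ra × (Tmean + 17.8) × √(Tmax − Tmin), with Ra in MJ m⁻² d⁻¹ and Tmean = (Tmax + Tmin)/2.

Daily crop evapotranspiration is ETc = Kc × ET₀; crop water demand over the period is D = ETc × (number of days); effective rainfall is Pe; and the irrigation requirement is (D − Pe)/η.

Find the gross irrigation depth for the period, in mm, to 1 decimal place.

38.6 mm

Tmean = (31.8 + 12.4)/2 = 22.10 °C
0.408 Ra = 0.408 × 23.4 = 9.5472 mm/d equivalent
ET₀ = 0.0023 × 9.5472 × (22.10 + 17.8) × √19.4 = 0.0023 × 9.5472 × 39.90 × 4.4045 = 3.8590 mm/d
ETc = Kc × ET₀ = 1.11 × 3.8590 = 4.2835 mm/d
Crop demand D = ETc × 14 d = 4.2835 × 14 = 59.969 mm
D − Pe = 59.969 − 26.8 = 33.169 mm
Gross irrigation = 33.169 / 0.86 = 38.569 mm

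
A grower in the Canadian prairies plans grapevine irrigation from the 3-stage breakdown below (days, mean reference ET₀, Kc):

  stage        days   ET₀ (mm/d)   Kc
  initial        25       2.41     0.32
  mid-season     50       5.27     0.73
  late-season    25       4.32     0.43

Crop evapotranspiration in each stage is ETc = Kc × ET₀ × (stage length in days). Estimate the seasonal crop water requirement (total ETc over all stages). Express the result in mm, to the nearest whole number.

initial: 0.32 × 2.41 × 25 = 19.28 mm
mid-season: 0.73 × 5.27 × 50 = 192.36 mm
late-season: 0.43 × 4.32 × 25 = 46.44 mm
Seasonal total = 258.08 mm

258 mm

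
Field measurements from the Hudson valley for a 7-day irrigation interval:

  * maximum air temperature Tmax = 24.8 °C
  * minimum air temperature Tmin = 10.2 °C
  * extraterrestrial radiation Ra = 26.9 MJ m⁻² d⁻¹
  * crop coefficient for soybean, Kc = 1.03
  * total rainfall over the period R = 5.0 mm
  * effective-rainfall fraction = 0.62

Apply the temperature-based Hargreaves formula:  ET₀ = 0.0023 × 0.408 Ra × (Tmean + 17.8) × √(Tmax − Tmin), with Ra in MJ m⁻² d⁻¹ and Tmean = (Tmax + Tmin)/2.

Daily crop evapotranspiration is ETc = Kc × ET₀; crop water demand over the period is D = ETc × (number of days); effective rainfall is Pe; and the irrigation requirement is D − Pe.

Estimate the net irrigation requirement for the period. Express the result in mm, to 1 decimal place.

21.4 mm

Tmean = (24.8 + 10.2)/2 = 17.50 °C
0.408 Ra = 0.408 × 26.9 = 10.9752 mm/d equivalent
ET₀ = 0.0023 × 10.9752 × (17.50 + 17.8) × √14.6 = 0.0023 × 10.9752 × 35.30 × 3.8210 = 3.4048 mm/d
ETc = Kc × ET₀ = 1.03 × 3.4048 = 3.5069 mm/d
Crop demand D = ETc × 7 d = 3.5069 × 7 = 24.548 mm
Pe = 0.62 × 5.0 = 3.100 mm
D − Pe = 24.548 − 3.100 = 21.448 mm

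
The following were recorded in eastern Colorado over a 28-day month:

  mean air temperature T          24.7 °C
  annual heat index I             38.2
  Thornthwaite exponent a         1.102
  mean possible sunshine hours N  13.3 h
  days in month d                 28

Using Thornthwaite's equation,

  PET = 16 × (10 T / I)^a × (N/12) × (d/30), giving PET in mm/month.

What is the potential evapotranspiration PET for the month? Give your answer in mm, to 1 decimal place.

129.5 mm

10T/I = 10 × 24.7 / 38.2 = 6.4660
(10T/I)^a = 6.4660^1.102 = 7.8220
Uncorrected PET = 16 × 7.8220 = 125.152 mm
Correction = (N/12)(d/30) = (13.3/12)(28/30) = 1.0344
PET = 125.152 × 1.0344 = 129.457 mm/month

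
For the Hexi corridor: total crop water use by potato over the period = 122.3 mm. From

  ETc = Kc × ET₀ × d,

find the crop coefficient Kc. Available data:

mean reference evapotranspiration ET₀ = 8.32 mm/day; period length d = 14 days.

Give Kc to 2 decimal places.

1.05

ETc = Kc × ET₀ × d  ⇒  Kc = ETc / (ET₀ × d)
Kc = 122.3 / (8.32 × 14) = 122.3 / 116.48 = 1.0500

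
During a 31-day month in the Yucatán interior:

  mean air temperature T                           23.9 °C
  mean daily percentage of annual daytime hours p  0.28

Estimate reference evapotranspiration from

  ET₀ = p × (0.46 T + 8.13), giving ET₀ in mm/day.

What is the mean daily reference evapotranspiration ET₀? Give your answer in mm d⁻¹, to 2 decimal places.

5.35 mm d⁻¹

ET₀ = 0.28 × (0.46 × 23.9 + 8.13) = 0.28 × 19.124 = 5.3547 mm/d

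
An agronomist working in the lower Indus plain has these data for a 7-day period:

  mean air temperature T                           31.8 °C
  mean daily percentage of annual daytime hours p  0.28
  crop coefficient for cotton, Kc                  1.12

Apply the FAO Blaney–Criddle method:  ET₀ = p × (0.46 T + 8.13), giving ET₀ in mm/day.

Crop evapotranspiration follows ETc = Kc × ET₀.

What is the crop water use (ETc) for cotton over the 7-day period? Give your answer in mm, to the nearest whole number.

50 mm

ET₀ = 0.28 × (0.46 × 31.8 + 8.13) = 0.28 × 22.758 = 6.3722 mm/d
ETc = Kc × ET₀ = 1.12 × 6.3722 = 7.1369 mm/d
Over 7 days: 7.1369 × 7 = 49.958 mm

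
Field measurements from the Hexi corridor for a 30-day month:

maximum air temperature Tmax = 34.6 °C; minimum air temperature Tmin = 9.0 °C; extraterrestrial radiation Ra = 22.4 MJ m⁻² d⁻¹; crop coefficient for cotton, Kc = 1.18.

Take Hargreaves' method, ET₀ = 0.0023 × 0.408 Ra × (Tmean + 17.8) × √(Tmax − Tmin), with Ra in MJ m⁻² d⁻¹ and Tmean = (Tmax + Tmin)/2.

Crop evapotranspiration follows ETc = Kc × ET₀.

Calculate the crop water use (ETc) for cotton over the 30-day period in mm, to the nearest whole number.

149 mm

Tmean = (34.6 + 9.0)/2 = 21.80 °C
0.408 Ra = 0.408 × 22.4 = 9.1392 mm/d equivalent
ET₀ = 0.0023 × 9.1392 × (21.80 + 17.8) × √25.6 = 0.0023 × 9.1392 × 39.60 × 5.0596 = 4.2116 mm/d
ETc = Kc × ET₀ = 1.18 × 4.2116 = 4.9697 mm/d
Over 30 days: 4.9697 × 30 = 149.091 mm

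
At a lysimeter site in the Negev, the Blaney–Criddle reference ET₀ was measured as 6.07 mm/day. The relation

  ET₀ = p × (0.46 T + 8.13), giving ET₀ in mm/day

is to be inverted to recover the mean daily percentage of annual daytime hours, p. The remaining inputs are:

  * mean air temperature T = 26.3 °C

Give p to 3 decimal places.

0.300

p = ET₀ / (0.46 T + 8.13) = 6.07 / (0.46 × 26.3 + 8.13) = 6.07 / 20.228 = 0.3001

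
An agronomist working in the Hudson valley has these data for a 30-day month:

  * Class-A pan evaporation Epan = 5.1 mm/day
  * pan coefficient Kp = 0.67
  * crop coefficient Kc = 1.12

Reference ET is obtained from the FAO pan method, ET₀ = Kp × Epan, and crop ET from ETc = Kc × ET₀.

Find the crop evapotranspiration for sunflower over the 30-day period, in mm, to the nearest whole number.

ET₀ = 0.67 × 5.1 = 3.4170 mm/d
ETc = Kc × ET₀ = 1.12 × 3.4170 = 3.8270 mm/d
Over 30 days: 3.8270 × 30 = 114.810 mm

115 mm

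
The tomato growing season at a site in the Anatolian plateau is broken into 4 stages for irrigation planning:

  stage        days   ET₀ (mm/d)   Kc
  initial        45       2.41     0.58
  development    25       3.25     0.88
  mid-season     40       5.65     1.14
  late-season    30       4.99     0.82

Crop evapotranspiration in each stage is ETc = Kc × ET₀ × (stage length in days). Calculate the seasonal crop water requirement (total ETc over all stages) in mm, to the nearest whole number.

initial: 0.58 × 2.41 × 45 = 62.90 mm
development: 0.88 × 3.25 × 25 = 71.50 mm
mid-season: 1.14 × 5.65 × 40 = 257.64 mm
late-season: 0.82 × 4.99 × 30 = 122.75 mm
Seasonal total = 514.79 mm

515 mm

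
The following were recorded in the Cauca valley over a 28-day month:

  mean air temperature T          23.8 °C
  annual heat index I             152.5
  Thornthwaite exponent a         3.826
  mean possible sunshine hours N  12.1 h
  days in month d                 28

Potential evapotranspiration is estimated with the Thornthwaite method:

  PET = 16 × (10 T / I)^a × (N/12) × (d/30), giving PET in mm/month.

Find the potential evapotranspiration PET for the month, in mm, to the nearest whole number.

10T/I = 10 × 23.8 / 152.5 = 1.5607
(10T/I)^a = 1.5607^3.826 = 5.4909
Uncorrected PET = 16 × 5.4909 = 87.854 mm
Correction = (N/12)(d/30) = (12.1/12)(28/30) = 0.9411
PET = 87.854 × 0.9411 = 82.679 mm/month

83 mm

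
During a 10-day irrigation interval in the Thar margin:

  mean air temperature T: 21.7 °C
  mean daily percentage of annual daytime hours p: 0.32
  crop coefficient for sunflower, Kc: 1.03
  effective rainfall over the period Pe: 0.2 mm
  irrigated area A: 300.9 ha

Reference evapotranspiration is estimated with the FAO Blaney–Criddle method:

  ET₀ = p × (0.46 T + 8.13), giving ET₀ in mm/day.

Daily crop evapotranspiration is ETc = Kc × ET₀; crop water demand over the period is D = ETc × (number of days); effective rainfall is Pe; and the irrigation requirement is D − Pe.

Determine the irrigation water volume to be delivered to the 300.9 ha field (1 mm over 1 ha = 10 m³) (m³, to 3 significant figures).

179000 m³

ET₀ = 0.32 × (0.46 × 21.7 + 8.13) = 0.32 × 18.112 = 5.7958 mm/d
ETc = Kc × ET₀ = 1.03 × 5.7958 = 5.9697 mm/d
Crop demand D = ETc × 10 d = 5.9697 × 10 = 59.697 mm
D − Pe = 59.697 − 0.2 = 59.497 mm
Volume = 59.497 mm × 300.9 ha × 10 = 179026.5 m³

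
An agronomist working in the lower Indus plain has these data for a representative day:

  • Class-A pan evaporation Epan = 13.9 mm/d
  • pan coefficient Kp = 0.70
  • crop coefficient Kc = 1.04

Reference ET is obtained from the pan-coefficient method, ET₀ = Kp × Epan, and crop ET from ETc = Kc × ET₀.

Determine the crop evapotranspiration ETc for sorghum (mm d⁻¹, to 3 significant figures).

ET₀ = 0.70 × 13.9 = 9.7300 mm/d
ETc = Kc × ET₀ = 1.04 × 9.7300 = 10.1192 mm/d

10.1 mm d⁻¹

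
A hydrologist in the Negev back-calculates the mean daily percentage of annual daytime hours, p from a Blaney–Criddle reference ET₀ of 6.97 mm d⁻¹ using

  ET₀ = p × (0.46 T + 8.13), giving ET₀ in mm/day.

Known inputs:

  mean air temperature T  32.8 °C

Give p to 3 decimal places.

0.300

p = ET₀ / (0.46 T + 8.13) = 6.97 / (0.46 × 32.8 + 8.13) = 6.97 / 23.218 = 0.3002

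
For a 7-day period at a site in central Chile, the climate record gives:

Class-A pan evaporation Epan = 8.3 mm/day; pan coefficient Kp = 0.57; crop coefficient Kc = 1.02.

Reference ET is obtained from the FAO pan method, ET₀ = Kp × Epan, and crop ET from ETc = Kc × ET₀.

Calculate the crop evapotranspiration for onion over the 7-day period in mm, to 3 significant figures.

33.8 mm

ET₀ = 0.57 × 8.3 = 4.7310 mm/d
ETc = Kc × ET₀ = 1.02 × 4.7310 = 4.8256 mm/d
Over 7 days: 4.8256 × 7 = 33.779 mm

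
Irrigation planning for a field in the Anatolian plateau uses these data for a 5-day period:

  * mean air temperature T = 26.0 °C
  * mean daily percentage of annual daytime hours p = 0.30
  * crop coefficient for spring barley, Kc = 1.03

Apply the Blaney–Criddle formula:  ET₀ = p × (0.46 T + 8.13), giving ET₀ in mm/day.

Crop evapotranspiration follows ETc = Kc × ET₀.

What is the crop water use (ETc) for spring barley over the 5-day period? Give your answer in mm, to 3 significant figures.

ET₀ = 0.30 × (0.46 × 26.0 + 8.13) = 0.30 × 20.090 = 6.0270 mm/d
ETc = Kc × ET₀ = 1.03 × 6.0270 = 6.2078 mm/d
Over 5 days: 6.2078 × 5 = 31.039 mm

31.0 mm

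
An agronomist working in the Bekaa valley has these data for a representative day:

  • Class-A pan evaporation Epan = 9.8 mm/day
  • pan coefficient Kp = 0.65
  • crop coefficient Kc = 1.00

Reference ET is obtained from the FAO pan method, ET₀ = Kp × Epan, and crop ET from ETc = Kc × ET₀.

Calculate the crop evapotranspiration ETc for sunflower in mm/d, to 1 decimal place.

6.4 mm/d

ET₀ = 0.65 × 9.8 = 6.3700 mm/d
ETc = Kc × ET₀ = 1.00 × 6.3700 = 6.3700 mm/d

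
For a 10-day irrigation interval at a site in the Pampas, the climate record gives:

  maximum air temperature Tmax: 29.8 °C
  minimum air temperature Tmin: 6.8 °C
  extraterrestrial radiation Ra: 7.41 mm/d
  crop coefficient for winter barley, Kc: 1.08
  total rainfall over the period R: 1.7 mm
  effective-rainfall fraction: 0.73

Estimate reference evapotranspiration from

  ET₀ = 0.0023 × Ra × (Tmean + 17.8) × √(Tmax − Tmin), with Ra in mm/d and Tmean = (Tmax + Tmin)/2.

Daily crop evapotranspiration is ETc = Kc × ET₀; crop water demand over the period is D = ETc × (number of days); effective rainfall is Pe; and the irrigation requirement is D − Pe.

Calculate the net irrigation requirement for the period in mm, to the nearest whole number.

Tmean = (29.8 + 6.8)/2 = 18.30 °C
ET₀ = 0.0023 × 7.41 × (18.30 + 17.8) × √23.0 = 0.0023 × 7.41 × 36.10 × 4.7958 = 2.9506 mm/d
ETc = Kc × ET₀ = 1.08 × 2.9506 = 3.1866 mm/d
Crop demand D = ETc × 10 d = 3.1866 × 10 = 31.866 mm
Pe = 0.73 × 1.7 = 1.241 mm
D − Pe = 31.866 − 1.241 = 30.625 mm

31 mm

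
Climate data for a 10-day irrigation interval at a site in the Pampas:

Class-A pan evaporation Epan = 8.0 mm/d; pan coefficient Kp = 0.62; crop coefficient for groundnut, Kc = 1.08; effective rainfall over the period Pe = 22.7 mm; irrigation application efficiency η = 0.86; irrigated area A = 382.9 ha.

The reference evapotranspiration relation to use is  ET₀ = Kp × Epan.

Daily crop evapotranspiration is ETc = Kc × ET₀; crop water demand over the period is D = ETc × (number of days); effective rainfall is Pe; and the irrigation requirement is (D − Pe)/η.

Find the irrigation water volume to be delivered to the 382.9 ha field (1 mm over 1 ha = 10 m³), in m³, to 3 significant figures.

137000 m³

ET₀ = 0.62 × 8.0 = 4.9600 mm/d
ETc = Kc × ET₀ = 1.08 × 4.9600 = 5.3568 mm/d
Crop demand D = ETc × 10 d = 5.3568 × 10 = 53.568 mm
D − Pe = 53.568 − 22.7 = 30.868 mm
Gross irrigation = 30.868 / 0.86 = 35.893 mm
Volume = 35.893 mm × 382.9 ha × 10 = 137434.3 m³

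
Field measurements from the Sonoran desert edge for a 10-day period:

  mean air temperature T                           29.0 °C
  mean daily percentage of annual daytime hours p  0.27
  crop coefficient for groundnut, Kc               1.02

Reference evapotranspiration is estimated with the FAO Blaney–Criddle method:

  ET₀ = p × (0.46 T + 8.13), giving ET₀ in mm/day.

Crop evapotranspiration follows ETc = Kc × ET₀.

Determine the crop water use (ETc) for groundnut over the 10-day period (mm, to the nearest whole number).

59 mm

ET₀ = 0.27 × (0.46 × 29.0 + 8.13) = 0.27 × 21.470 = 5.7969 mm/d
ETc = Kc × ET₀ = 1.02 × 5.7969 = 5.9128 mm/d
Over 10 days: 5.9128 × 10 = 59.128 mm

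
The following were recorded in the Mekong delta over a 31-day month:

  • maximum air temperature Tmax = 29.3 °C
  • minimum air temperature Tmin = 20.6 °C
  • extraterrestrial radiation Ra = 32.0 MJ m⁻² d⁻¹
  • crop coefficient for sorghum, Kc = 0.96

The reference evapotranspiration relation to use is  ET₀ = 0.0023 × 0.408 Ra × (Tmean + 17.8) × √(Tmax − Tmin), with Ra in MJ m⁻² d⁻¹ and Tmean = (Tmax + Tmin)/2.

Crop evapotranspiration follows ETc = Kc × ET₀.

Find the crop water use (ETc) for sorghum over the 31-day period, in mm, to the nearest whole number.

113 mm

Tmean = (29.3 + 20.6)/2 = 24.95 °C
0.408 Ra = 0.408 × 32.0 = 13.0560 mm/d equivalent
ET₀ = 0.0023 × 13.0560 × (24.95 + 17.8) × √8.7 = 0.0023 × 13.0560 × 42.75 × 2.9496 = 3.7865 mm/d
ETc = Kc × ET₀ = 0.96 × 3.7865 = 3.6350 mm/d
Over 31 days: 3.6350 × 31 = 112.685 mm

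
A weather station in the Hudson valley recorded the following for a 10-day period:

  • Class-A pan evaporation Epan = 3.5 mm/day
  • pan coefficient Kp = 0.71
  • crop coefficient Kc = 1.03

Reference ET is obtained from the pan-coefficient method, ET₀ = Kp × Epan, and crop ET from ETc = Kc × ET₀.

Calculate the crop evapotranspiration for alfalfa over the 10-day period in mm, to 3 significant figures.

25.6 mm

ET₀ = 0.71 × 3.5 = 2.4850 mm/d
ETc = Kc × ET₀ = 1.03 × 2.4850 = 2.5596 mm/d
Over 10 days: 2.5596 × 10 = 25.596 mm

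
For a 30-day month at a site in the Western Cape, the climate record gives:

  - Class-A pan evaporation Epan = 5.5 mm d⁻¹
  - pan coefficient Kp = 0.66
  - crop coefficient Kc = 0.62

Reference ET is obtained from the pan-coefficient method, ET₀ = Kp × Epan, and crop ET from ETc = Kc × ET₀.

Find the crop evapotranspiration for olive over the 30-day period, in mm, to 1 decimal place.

ET₀ = 0.66 × 5.5 = 3.6300 mm/d
ETc = Kc × ET₀ = 0.62 × 3.6300 = 2.2506 mm/d
Over 30 days: 2.2506 × 30 = 67.518 mm

67.5 mm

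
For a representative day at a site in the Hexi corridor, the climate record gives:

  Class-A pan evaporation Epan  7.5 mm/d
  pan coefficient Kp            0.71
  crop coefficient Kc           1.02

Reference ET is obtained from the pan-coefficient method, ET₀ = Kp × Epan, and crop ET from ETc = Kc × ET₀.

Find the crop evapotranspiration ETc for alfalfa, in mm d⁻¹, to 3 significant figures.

ET₀ = 0.71 × 7.5 = 5.3250 mm/d
ETc = Kc × ET₀ = 1.02 × 5.3250 = 5.4315 mm/d

5.43 mm d⁻¹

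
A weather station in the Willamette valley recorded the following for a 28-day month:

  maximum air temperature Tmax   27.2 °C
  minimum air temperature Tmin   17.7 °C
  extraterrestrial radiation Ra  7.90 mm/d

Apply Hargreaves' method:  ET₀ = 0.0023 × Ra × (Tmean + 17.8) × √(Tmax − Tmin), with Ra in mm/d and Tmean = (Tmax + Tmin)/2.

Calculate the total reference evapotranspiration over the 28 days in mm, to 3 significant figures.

Tmean = (27.2 + 17.7)/2 = 22.45 °C
ET₀ = 0.0023 × 7.90 × (22.45 + 17.8) × √9.5 = 0.0023 × 7.90 × 40.25 × 3.0822 = 2.2541 mm/d
Over 28 days: 2.2541 × 28 = 63.115 mm

63.1 mm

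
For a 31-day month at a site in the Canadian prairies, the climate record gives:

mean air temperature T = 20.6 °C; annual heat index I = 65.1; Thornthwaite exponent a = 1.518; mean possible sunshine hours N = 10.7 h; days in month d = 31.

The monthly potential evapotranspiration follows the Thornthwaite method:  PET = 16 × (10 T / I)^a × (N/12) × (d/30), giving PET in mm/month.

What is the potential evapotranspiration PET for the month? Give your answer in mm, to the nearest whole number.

10T/I = 10 × 20.6 / 65.1 = 3.1644
(10T/I)^a = 3.1644^1.518 = 5.7470
Uncorrected PET = 16 × 5.7470 = 91.952 mm
Correction = (N/12)(d/30) = (10.7/12)(31/30) = 0.9214
PET = 91.952 × 0.9214 = 84.725 mm/month

85 mm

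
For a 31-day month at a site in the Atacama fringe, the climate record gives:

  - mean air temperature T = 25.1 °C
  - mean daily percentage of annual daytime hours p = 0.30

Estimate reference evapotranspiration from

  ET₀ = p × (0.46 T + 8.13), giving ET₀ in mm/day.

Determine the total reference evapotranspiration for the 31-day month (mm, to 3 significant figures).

ET₀ = 0.30 × (0.46 × 25.1 + 8.13) = 0.30 × 19.676 = 5.9028 mm/d
Monthly total = 5.9028 × 31 = 182.987 mm

183 mm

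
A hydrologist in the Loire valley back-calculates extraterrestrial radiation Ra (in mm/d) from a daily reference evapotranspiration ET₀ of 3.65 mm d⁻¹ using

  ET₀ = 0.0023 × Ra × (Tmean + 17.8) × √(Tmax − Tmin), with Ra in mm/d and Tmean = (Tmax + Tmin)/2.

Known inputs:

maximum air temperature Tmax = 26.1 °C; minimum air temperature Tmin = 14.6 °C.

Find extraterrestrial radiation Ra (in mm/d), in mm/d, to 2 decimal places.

Tmean = 20.35 °C; √ΔT = 3.3912
Ra = ET₀ / [0.0023 × (Tmean+17.8) × √ΔT] = 3.65 / (0.0023 × 38.15 × 3.3912) = 12.266 mm/d

12.27 mm/d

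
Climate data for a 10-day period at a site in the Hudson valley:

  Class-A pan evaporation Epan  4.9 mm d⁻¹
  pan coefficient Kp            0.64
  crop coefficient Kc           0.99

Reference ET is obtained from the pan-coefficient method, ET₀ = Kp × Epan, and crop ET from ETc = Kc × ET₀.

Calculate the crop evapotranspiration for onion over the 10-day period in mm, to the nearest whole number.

ET₀ = 0.64 × 4.9 = 3.1360 mm/d
ETc = Kc × ET₀ = 0.99 × 3.1360 = 3.1046 mm/d
Over 10 days: 3.1046 × 10 = 31.046 mm

31 mm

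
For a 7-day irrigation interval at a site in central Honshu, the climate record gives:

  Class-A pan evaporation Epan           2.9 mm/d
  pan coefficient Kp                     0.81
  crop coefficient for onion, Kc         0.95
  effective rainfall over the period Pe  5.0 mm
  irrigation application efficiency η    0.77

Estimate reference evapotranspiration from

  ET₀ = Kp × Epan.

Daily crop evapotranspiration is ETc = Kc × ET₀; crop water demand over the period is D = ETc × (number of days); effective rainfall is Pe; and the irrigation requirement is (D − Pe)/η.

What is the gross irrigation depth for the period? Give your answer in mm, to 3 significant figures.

ET₀ = 0.81 × 2.9 = 2.3490 mm/d
ETc = Kc × ET₀ = 0.95 × 2.3490 = 2.2316 mm/d
Crop demand D = ETc × 7 d = 2.2316 × 7 = 15.621 mm
D − Pe = 15.621 − 5.0 = 10.621 mm
Gross irrigation = 10.621 / 0.77 = 13.794 mm

13.8 mm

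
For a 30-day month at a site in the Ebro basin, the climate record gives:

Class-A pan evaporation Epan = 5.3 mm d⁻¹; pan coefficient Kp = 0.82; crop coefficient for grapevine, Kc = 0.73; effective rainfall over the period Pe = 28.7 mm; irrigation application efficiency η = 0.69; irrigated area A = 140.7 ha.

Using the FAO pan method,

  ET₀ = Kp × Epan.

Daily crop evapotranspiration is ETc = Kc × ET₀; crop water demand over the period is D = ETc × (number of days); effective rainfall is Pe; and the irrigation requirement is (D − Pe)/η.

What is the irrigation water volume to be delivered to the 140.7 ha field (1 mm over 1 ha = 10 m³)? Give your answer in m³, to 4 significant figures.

135600 m³

ET₀ = 0.82 × 5.3 = 4.3460 mm/d
ETc = Kc × ET₀ = 0.73 × 4.3460 = 3.1726 mm/d
Crop demand D = ETc × 30 d = 3.1726 × 30 = 95.178 mm
D − Pe = 95.178 − 28.7 = 66.478 mm
Gross irrigation = 66.478 / 0.69 = 96.345 mm
Volume = 96.345 mm × 140.7 ha × 10 = 135557.4 m³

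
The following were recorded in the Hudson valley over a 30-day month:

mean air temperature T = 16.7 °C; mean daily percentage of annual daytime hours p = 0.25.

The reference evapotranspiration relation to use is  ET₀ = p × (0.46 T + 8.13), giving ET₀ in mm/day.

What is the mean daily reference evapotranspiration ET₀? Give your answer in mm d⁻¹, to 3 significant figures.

ET₀ = 0.25 × (0.46 × 16.7 + 8.13) = 0.25 × 15.812 = 3.9530 mm/d

3.95 mm d⁻¹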